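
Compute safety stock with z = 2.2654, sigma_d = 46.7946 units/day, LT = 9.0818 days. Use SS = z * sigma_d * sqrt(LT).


sqrt(LT) = sqrt(9.0818) = 3.0136
SS = 2.2654 * 46.7946 * 3.0136 = 319.4674

319.4674 units


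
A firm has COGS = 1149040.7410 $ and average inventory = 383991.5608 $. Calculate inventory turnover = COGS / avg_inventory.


Turnover = 1149040.7410 / 383991.5608 = 2.9924

2.9924


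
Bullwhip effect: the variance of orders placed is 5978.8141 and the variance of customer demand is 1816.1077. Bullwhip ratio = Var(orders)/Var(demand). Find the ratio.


BW = 5978.8141 / 1816.1077 = 3.2921

3.2921


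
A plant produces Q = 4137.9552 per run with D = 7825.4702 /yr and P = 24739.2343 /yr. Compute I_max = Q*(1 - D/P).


D/P = 0.3163
1 - D/P = 0.6837
I_max = 4137.9552 * 0.6837 = 2829.0446

2829.0446 units


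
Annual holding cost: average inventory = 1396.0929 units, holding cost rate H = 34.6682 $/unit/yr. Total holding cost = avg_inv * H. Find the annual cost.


Cost = 1396.0929 * 34.6682 = 48400.0279

48400.0279 $/yr


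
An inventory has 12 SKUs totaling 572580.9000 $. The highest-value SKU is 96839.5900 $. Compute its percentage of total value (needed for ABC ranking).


Top item = 96839.5900
Total = 572580.9000
Percentage = 96839.5900 / 572580.9000 * 100 = 16.9128

16.9128%


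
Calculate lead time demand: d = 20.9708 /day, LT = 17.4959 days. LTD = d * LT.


LTD = 20.9708 * 17.4959 = 366.9030

366.9030 units


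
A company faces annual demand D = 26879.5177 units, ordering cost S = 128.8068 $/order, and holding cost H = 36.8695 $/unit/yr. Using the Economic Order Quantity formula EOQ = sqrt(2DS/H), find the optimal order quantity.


2*D*S = 2 * 26879.5177 * 128.8068 = 6924529.3210
2*D*S/H = 187811.8586
EOQ = sqrt(187811.8586) = 433.3727

433.3727 units


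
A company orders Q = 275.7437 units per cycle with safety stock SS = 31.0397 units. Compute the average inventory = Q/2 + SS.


Q/2 = 137.8718
Avg = 137.8718 + 31.0397 = 168.9116

168.9116 units


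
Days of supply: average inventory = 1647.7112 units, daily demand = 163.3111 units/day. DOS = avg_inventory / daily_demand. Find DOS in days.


DOS = 1647.7112 / 163.3111 = 10.0894

10.0894 days


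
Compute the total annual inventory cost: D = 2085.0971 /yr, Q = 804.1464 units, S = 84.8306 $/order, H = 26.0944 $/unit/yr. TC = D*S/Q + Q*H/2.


Ordering cost = D*S/Q = 219.9600
Holding cost = Q*H/2 = 10491.8589
TC = 219.9600 + 10491.8589 = 10711.8189

10711.8189 $/yr


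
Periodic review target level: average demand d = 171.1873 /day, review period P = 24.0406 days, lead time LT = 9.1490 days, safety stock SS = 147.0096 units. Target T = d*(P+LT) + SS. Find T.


P + LT = 33.1896
d*(P+LT) = 171.1873 * 33.1896 = 5681.6380
T = 5681.6380 + 147.0096 = 5828.6476

5828.6476 units


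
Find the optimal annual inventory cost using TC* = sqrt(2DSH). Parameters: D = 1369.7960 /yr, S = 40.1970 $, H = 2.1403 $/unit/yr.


2*D*S*H = 235697.0694
TC* = sqrt(235697.0694) = 485.4864

485.4864 $/yr


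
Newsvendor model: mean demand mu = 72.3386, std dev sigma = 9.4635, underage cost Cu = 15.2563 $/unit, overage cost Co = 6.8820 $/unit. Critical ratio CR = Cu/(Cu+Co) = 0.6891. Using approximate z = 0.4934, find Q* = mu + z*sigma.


CR = Cu/(Cu+Co) = 15.2563/(15.2563+6.8820) = 0.6891
z = 0.4934
Q* = 72.3386 + 0.4934 * 9.4635 = 77.0079

77.0079 units


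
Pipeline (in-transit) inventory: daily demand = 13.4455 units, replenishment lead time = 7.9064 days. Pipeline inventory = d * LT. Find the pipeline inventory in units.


Pipeline = 13.4455 * 7.9064 = 106.3055

106.3055 units


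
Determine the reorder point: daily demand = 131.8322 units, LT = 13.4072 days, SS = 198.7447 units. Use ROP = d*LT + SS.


d*LT = 131.8322 * 13.4072 = 1767.5007
ROP = 1767.5007 + 198.7447 = 1966.2454

1966.2454 units


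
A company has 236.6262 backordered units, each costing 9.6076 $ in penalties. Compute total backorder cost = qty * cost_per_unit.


Total = 236.6262 * 9.6076 = 2273.4099

2273.4099 $


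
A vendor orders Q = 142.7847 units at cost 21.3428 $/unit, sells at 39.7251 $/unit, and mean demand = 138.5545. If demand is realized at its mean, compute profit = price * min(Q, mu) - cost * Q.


Sales at mu = min(142.7847, 138.5545) = 138.5545
Revenue = 39.7251 * 138.5545 = 5504.0914
Total cost = 21.3428 * 142.7847 = 3047.4253
Profit = 5504.0914 - 3047.4253 = 2456.6661

2456.6661 $


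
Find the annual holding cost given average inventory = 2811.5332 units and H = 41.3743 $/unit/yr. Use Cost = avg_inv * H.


Cost = 2811.5332 * 41.3743 = 116325.2181

116325.2181 $/yr


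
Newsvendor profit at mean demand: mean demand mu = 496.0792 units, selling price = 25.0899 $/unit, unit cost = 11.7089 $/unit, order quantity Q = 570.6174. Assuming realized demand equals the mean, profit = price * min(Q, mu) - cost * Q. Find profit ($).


Sales at mu = min(570.6174, 496.0792) = 496.0792
Revenue = 25.0899 * 496.0792 = 12446.5775
Total cost = 11.7089 * 570.6174 = 6681.3021
Profit = 12446.5775 - 6681.3021 = 5765.2754

5765.2754 $


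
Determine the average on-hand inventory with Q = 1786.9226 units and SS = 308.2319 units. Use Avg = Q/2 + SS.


Q/2 = 893.4613
Avg = 893.4613 + 308.2319 = 1201.6932

1201.6932 units


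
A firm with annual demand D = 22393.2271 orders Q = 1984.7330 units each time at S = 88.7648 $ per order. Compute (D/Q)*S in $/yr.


Number of orders = D/Q = 11.2827
Cost = 11.2827 * 88.7648 = 1001.5102

1001.5102 $/yr


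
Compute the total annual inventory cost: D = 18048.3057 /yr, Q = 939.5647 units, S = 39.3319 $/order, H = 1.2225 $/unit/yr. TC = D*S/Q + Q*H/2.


Ordering cost = D*S/Q = 755.5351
Holding cost = Q*H/2 = 574.3089
TC = 755.5351 + 574.3089 = 1329.8441

1329.8441 $/yr


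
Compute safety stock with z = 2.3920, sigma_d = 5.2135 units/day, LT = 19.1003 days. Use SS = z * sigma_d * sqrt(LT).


sqrt(LT) = sqrt(19.1003) = 4.3704
SS = 2.3920 * 5.2135 * 4.3704 = 54.5018

54.5018 units


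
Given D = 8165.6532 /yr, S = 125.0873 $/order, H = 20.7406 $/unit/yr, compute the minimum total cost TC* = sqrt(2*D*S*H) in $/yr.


2*D*S*H = 42369707.0414
TC* = sqrt(42369707.0414) = 6509.2017

6509.2017 $/yr


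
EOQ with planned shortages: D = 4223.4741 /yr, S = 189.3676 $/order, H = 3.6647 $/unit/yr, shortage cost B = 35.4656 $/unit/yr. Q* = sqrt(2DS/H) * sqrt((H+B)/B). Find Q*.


sqrt(2DS/H) = 660.6684
sqrt((H+B)/B) = 1.0504
Q* = 660.6684 * 1.0504 = 693.9632

693.9632 units


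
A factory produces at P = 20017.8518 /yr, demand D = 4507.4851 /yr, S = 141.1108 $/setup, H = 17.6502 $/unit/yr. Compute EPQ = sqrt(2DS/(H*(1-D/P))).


1 - D/P = 1 - 0.2252 = 0.7748
H*(1-D/P) = 13.6758
2DS = 1272109.6569
EPQ = sqrt(93018.7122) = 304.9897

304.9897 units


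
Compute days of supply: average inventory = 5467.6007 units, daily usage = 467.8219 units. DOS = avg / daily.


DOS = 5467.6007 / 467.8219 = 11.6874

11.6874 days


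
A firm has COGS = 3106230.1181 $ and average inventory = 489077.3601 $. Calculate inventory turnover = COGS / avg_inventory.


Turnover = 3106230.1181 / 489077.3601 = 6.3512

6.3512


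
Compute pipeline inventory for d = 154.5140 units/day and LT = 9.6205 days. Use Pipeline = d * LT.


Pipeline = 154.5140 * 9.6205 = 1486.5019

1486.5019 units


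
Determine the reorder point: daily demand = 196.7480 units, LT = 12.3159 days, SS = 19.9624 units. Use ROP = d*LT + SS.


d*LT = 196.7480 * 12.3159 = 2423.1287
ROP = 2423.1287 + 19.9624 = 2443.0911

2443.0911 units


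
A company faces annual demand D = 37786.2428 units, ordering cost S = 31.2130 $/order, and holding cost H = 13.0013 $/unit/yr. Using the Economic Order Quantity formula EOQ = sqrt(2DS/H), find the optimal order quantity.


2*D*S = 2 * 37786.2428 * 31.2130 = 2358843.9930
2*D*S/H = 181431.3948
EOQ = sqrt(181431.3948) = 425.9476

425.9476 units


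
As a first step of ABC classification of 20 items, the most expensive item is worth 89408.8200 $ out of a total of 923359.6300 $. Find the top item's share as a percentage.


Top item = 89408.8200
Total = 923359.6300
Percentage = 89408.8200 / 923359.6300 * 100 = 9.6830

9.6830%


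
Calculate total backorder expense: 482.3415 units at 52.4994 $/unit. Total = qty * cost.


Total = 482.3415 * 52.4994 = 25322.6393

25322.6393 $


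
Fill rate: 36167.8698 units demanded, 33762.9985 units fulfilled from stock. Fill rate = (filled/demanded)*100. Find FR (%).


FR = 33762.9985 / 36167.8698 * 100 = 93.3508

93.3508%


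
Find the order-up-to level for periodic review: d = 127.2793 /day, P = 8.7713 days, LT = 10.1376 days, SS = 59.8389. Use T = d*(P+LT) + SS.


P + LT = 18.9089
d*(P+LT) = 127.2793 * 18.9089 = 2406.7116
T = 2406.7116 + 59.8389 = 2466.5505

2466.5505 units


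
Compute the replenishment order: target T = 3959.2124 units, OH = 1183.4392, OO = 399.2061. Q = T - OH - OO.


Inventory position = OH + OO = 1183.4392 + 399.2061 = 1582.6453
Q = 3959.2124 - 1582.6453 = 2376.5671

2376.5671 units


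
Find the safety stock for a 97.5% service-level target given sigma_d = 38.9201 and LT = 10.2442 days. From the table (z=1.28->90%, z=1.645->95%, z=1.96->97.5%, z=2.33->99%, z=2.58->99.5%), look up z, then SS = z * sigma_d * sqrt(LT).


From the table, SL = 97.5% corresponds to z = 1.96
sqrt(LT) = sqrt(10.2442) = 3.2007
SS = 1.96 * 38.9201 * 3.2007 = 244.1569

244.1569 units


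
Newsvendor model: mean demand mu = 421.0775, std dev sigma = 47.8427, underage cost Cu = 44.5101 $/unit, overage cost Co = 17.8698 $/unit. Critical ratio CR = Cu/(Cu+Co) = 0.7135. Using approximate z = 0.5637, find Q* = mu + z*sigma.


CR = Cu/(Cu+Co) = 44.5101/(44.5101+17.8698) = 0.7135
z = 0.5637
Q* = 421.0775 + 0.5637 * 47.8427 = 448.0464

448.0464 units


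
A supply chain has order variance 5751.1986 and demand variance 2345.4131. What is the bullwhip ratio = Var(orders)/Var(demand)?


BW = 5751.1986 / 2345.4131 = 2.4521

2.4521


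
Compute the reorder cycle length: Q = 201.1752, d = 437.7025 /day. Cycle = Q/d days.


Cycle = 201.1752 / 437.7025 = 0.4596

0.4596 days


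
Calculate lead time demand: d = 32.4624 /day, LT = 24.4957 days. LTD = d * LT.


LTD = 32.4624 * 24.4957 = 795.1892

795.1892 units


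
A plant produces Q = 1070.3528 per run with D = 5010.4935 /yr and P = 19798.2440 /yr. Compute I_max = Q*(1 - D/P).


D/P = 0.2531
1 - D/P = 0.7469
I_max = 1070.3528 * 0.7469 = 799.4704

799.4704 units


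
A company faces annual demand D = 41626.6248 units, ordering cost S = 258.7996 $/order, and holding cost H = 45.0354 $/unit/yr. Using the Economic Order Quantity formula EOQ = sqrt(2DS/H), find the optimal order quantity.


2*D*S = 2 * 41626.6248 * 258.7996 = 21545907.6952
2*D*S/H = 478421.5905
EOQ = sqrt(478421.5905) = 691.6803

691.6803 units


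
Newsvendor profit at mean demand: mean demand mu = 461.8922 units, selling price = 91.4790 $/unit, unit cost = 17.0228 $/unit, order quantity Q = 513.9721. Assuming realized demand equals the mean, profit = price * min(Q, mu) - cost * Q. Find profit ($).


Sales at mu = min(513.9721, 461.8922) = 461.8922
Revenue = 91.4790 * 461.8922 = 42253.4366
Total cost = 17.0228 * 513.9721 = 8749.2443
Profit = 42253.4366 - 8749.2443 = 33504.1923

33504.1923 $


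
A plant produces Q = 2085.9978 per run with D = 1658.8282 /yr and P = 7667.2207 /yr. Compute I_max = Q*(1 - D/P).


D/P = 0.2164
1 - D/P = 0.7836
I_max = 2085.9978 * 0.7836 = 1634.6854

1634.6854 units


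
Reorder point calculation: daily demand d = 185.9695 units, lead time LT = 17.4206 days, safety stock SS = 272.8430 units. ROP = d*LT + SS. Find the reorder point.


d*LT = 185.9695 * 17.4206 = 3239.7003
ROP = 3239.7003 + 272.8430 = 3512.5433

3512.5433 units


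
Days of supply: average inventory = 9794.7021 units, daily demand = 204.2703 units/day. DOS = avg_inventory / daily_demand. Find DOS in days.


DOS = 9794.7021 / 204.2703 = 47.9497

47.9497 days


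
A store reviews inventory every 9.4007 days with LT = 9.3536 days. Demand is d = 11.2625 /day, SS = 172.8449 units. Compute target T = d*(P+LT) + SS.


P + LT = 18.7543
d*(P+LT) = 11.2625 * 18.7543 = 211.2203
T = 211.2203 + 172.8449 = 384.0652

384.0652 units


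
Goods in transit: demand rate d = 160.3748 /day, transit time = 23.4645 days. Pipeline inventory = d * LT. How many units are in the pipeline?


Pipeline = 160.3748 * 23.4645 = 3763.1145

3763.1145 units


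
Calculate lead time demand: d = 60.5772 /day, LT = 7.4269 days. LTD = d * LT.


LTD = 60.5772 * 7.4269 = 449.9008

449.9008 units


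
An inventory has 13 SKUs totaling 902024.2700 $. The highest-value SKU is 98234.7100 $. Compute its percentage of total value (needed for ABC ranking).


Top item = 98234.7100
Total = 902024.2700
Percentage = 98234.7100 / 902024.2700 * 100 = 10.8905

10.8905%


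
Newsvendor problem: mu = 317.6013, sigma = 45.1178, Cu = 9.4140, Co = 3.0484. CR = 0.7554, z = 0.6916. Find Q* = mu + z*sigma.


CR = Cu/(Cu+Co) = 9.4140/(9.4140+3.0484) = 0.7554
z = 0.6916
Q* = 317.6013 + 0.6916 * 45.1178 = 348.8048

348.8048 units


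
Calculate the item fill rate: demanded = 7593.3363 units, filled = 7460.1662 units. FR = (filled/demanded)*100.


FR = 7460.1662 / 7593.3363 * 100 = 98.2462

98.2462%


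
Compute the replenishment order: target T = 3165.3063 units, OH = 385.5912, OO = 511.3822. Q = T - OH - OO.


Inventory position = OH + OO = 385.5912 + 511.3822 = 896.9734
Q = 3165.3063 - 896.9734 = 2268.3329

2268.3329 units


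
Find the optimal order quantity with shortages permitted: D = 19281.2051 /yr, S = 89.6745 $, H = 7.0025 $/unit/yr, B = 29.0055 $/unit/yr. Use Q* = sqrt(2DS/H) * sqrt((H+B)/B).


sqrt(2DS/H) = 702.7324
sqrt((H+B)/B) = 1.1142
Q* = 702.7324 * 1.1142 = 782.9776

782.9776 units


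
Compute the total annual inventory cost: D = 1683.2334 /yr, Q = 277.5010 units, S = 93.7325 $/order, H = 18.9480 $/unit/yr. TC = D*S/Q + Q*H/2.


Ordering cost = D*S/Q = 568.5517
Holding cost = Q*H/2 = 2629.0445
TC = 568.5517 + 2629.0445 = 3197.5962

3197.5962 $/yr


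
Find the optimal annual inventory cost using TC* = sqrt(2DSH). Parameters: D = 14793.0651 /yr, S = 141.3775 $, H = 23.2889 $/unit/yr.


2*D*S*H = 97413116.5251
TC* = sqrt(97413116.5251) = 9869.8083

9869.8083 $/yr


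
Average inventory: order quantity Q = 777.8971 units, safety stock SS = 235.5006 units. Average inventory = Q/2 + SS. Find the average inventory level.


Q/2 = 388.9486
Avg = 388.9486 + 235.5006 = 624.4492

624.4492 units


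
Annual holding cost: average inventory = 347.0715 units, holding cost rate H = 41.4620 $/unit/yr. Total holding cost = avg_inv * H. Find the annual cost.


Cost = 347.0715 * 41.4620 = 14390.2785

14390.2785 $/yr


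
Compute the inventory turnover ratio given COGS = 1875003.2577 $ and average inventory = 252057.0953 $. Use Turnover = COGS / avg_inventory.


Turnover = 1875003.2577 / 252057.0953 = 7.4388

7.4388


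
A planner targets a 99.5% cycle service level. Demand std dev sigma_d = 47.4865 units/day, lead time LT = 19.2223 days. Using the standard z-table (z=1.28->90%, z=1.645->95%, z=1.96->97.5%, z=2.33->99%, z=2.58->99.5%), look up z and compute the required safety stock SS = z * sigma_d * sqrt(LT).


From the table, SL = 99.5% corresponds to z = 2.58
sqrt(LT) = sqrt(19.2223) = 4.3843
SS = 2.58 * 47.4865 * 4.3843 = 537.1462

537.1462 units


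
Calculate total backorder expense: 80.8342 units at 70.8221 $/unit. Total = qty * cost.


Total = 80.8342 * 70.8221 = 5724.8478

5724.8478 $


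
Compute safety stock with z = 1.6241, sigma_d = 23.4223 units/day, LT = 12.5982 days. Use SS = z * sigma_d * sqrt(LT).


sqrt(LT) = sqrt(12.5982) = 3.5494
SS = 1.6241 * 23.4223 * 3.5494 = 135.0195

135.0195 units


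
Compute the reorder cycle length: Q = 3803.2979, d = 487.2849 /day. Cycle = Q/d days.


Cycle = 3803.2979 / 487.2849 = 7.8051

7.8051 days


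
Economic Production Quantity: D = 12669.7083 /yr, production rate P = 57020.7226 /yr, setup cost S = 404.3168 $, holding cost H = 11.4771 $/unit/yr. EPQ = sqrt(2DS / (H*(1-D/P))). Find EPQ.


1 - D/P = 1 - 0.2222 = 0.7778
H*(1-D/P) = 8.9269
2DS = 10245151.8336
EPQ = sqrt(1147665.6771) = 1071.2916

1071.2916 units


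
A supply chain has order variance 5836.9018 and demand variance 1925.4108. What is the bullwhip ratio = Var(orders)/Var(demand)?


BW = 5836.9018 / 1925.4108 = 3.0315

3.0315


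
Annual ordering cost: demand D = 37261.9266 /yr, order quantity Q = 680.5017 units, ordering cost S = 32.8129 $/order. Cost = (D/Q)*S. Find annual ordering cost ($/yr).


Number of orders = D/Q = 54.7566
Cost = 54.7566 * 32.8129 = 1796.7213

1796.7213 $/yr


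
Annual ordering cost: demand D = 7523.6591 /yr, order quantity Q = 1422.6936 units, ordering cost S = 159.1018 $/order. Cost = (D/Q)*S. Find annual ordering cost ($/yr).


Number of orders = D/Q = 5.2883
Cost = 5.2883 * 159.1018 = 841.3812

841.3812 $/yr


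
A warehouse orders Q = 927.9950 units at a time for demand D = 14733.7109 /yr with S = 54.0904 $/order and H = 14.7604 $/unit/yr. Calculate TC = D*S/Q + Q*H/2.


Ordering cost = D*S/Q = 858.7895
Holding cost = Q*H/2 = 6848.7887
TC = 858.7895 + 6848.7887 = 7707.5781

7707.5781 $/yr


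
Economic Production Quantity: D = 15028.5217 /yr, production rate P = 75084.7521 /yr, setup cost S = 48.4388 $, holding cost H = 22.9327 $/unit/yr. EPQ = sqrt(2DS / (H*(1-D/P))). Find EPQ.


1 - D/P = 1 - 0.2002 = 0.7998
H*(1-D/P) = 18.3426
2DS = 1455927.1138
EPQ = sqrt(79373.9744) = 281.7339

281.7339 units


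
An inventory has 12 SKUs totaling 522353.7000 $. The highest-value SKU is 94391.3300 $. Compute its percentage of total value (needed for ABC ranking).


Top item = 94391.3300
Total = 522353.7000
Percentage = 94391.3300 / 522353.7000 * 100 = 18.0704

18.0704%


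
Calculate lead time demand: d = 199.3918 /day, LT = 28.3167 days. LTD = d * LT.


LTD = 199.3918 * 28.3167 = 5646.1178

5646.1178 units


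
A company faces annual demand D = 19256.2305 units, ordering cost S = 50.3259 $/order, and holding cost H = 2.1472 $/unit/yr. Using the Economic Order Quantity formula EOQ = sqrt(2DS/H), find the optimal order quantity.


2*D*S = 2 * 19256.2305 * 50.3259 = 1938174.2610
2*D*S/H = 902651.9472
EOQ = sqrt(902651.9472) = 950.0800

950.0800 units


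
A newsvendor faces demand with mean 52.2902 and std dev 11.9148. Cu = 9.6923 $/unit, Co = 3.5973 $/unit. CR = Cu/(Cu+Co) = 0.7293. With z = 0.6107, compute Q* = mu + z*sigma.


CR = Cu/(Cu+Co) = 9.6923/(9.6923+3.5973) = 0.7293
z = 0.6107
Q* = 52.2902 + 0.6107 * 11.9148 = 59.5666

59.5666 units


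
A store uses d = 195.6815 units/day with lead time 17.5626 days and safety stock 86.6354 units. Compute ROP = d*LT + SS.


d*LT = 195.6815 * 17.5626 = 3436.6759
ROP = 3436.6759 + 86.6354 = 3523.3113

3523.3113 units


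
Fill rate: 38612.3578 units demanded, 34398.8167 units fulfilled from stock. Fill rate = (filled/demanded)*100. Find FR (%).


FR = 34398.8167 / 38612.3578 * 100 = 89.0876

89.0876%


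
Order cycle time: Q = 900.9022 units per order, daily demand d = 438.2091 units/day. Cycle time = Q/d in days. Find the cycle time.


Cycle = 900.9022 / 438.2091 = 2.0559

2.0559 days


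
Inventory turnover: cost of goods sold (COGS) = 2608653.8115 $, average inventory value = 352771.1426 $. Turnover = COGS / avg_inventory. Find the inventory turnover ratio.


Turnover = 2608653.8115 / 352771.1426 = 7.3947

7.3947


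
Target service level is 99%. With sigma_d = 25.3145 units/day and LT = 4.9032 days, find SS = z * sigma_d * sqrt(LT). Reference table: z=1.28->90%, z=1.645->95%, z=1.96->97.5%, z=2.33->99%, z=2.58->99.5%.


From the table, SL = 99% corresponds to z = 2.33
sqrt(LT) = sqrt(4.9032) = 2.2143
SS = 2.33 * 25.3145 * 2.2143 = 130.6066

130.6066 units


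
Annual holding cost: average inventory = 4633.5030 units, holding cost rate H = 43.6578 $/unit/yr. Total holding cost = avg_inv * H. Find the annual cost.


Cost = 4633.5030 * 43.6578 = 202288.5473

202288.5473 $/yr


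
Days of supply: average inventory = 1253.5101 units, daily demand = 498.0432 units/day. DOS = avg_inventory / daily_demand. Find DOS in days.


DOS = 1253.5101 / 498.0432 = 2.5169

2.5169 days


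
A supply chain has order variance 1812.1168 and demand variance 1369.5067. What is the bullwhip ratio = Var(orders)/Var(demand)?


BW = 1812.1168 / 1369.5067 = 1.3232

1.3232


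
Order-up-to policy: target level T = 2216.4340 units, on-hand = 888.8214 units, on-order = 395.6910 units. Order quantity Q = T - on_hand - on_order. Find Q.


Inventory position = OH + OO = 888.8214 + 395.6910 = 1284.5124
Q = 2216.4340 - 1284.5124 = 931.9216

931.9216 units


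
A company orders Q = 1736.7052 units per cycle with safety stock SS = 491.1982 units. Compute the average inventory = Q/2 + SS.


Q/2 = 868.3526
Avg = 868.3526 + 491.1982 = 1359.5508

1359.5508 units


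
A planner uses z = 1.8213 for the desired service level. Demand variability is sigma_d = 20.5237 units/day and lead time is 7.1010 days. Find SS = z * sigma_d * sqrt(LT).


sqrt(LT) = sqrt(7.1010) = 2.6648
SS = 1.8213 * 20.5237 * 2.6648 = 99.6086

99.6086 units


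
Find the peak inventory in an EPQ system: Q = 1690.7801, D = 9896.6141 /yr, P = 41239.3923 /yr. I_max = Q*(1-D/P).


D/P = 0.2400
1 - D/P = 0.7600
I_max = 1690.7801 * 0.7600 = 1285.0273

1285.0273 units


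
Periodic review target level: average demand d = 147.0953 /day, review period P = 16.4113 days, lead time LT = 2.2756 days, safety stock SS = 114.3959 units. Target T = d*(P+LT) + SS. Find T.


P + LT = 18.6869
d*(P+LT) = 147.0953 * 18.6869 = 2748.7552
T = 2748.7552 + 114.3959 = 2863.1511

2863.1511 units


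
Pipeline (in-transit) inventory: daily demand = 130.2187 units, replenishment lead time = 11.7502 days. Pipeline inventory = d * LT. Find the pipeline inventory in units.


Pipeline = 130.2187 * 11.7502 = 1530.0958

1530.0958 units


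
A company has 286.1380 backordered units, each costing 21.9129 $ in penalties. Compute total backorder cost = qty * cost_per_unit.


Total = 286.1380 * 21.9129 = 6270.1134

6270.1134 $


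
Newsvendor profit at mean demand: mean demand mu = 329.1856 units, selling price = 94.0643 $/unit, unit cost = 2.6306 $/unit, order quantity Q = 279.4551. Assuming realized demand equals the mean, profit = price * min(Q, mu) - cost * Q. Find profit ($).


Sales at mu = min(279.4551, 329.1856) = 279.4551
Revenue = 94.0643 * 279.4551 = 26286.7484
Total cost = 2.6306 * 279.4551 = 735.1346
Profit = 26286.7484 - 735.1346 = 25551.6138

25551.6138 $


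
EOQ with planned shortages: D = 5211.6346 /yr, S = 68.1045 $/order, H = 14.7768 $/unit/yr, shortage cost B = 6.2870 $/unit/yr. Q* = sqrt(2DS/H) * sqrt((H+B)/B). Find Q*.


sqrt(2DS/H) = 219.1794
sqrt((H+B)/B) = 1.8304
Q* = 219.1794 * 1.8304 = 401.1865

401.1865 units


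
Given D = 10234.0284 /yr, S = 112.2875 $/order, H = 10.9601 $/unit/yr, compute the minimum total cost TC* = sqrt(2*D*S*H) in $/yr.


2*D*S*H = 25189673.7608
TC* = sqrt(25189673.7608) = 5018.9315

5018.9315 $/yr


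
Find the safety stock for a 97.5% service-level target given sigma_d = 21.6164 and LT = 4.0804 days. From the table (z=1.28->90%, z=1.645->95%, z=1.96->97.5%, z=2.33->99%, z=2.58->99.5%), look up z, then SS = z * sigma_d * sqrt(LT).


From the table, SL = 97.5% corresponds to z = 1.96
sqrt(LT) = sqrt(4.0804) = 2.0200
SS = 1.96 * 21.6164 * 2.0200 = 85.5837

85.5837 units


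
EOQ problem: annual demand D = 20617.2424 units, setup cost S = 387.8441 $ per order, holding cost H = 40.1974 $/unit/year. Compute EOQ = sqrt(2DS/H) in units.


2*D*S = 2 * 20617.2424 * 387.8441 = 15992551.6462
2*D*S/H = 397850.3994
EOQ = sqrt(397850.3994) = 630.7538

630.7538 units


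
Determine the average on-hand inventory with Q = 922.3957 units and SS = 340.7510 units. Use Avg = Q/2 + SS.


Q/2 = 461.1979
Avg = 461.1979 + 340.7510 = 801.9488

801.9488 units


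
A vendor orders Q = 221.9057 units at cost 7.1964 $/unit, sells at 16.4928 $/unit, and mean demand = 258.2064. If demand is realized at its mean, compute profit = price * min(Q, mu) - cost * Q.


Sales at mu = min(221.9057, 258.2064) = 221.9057
Revenue = 16.4928 * 221.9057 = 3659.8463
Total cost = 7.1964 * 221.9057 = 1596.9222
Profit = 3659.8463 - 1596.9222 = 2062.9241

2062.9241 $


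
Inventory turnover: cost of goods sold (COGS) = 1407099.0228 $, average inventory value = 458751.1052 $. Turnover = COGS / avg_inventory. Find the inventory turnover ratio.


Turnover = 1407099.0228 / 458751.1052 = 3.0672

3.0672


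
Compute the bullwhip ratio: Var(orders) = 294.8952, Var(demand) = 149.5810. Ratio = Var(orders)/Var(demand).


BW = 294.8952 / 149.5810 = 1.9715

1.9715


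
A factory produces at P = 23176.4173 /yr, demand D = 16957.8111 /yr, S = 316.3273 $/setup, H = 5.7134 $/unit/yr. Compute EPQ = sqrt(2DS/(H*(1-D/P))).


1 - D/P = 1 - 0.7317 = 0.2683
H*(1-D/P) = 1.5330
2DS = 10728437.1983
EPQ = sqrt(6998340.6649) = 2645.4377

2645.4377 units


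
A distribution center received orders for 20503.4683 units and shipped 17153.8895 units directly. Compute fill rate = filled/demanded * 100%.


FR = 17153.8895 / 20503.4683 * 100 = 83.6634

83.6634%


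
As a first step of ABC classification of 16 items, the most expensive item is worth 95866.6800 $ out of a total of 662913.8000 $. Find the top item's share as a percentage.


Top item = 95866.6800
Total = 662913.8000
Percentage = 95866.6800 / 662913.8000 * 100 = 14.4614

14.4614%


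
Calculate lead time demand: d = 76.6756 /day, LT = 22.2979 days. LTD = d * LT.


LTD = 76.6756 * 22.2979 = 1709.7049

1709.7049 units


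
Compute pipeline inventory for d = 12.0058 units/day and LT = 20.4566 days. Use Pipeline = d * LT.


Pipeline = 12.0058 * 20.4566 = 245.5978

245.5978 units


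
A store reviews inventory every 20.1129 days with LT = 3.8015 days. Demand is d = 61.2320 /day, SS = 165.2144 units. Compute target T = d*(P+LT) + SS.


P + LT = 23.9144
d*(P+LT) = 61.2320 * 23.9144 = 1464.3265
T = 1464.3265 + 165.2144 = 1629.5409

1629.5409 units


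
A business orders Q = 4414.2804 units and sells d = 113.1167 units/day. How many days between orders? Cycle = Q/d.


Cycle = 4414.2804 / 113.1167 = 39.0241

39.0241 days


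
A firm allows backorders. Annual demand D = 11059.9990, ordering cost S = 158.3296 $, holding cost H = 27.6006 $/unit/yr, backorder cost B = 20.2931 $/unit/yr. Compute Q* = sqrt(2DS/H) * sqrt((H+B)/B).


sqrt(2DS/H) = 356.2168
sqrt((H+B)/B) = 1.5363
Q* = 356.2168 * 1.5363 = 547.2419

547.2419 units


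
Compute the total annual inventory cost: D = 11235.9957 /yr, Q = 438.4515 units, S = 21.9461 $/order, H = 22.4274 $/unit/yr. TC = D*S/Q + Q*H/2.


Ordering cost = D*S/Q = 562.4026
Holding cost = Q*H/2 = 4916.6636
TC = 562.4026 + 4916.6636 = 5479.0662

5479.0662 $/yr


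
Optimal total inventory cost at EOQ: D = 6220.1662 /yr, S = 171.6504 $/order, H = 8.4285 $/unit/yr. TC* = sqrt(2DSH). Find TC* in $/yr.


2*D*S*H = 17998118.0327
TC* = sqrt(17998118.0327) = 4242.4189

4242.4189 $/yr


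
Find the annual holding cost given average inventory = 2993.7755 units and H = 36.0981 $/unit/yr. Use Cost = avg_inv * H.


Cost = 2993.7755 * 36.0981 = 108069.6074

108069.6074 $/yr


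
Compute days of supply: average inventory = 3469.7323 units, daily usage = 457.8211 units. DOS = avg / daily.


DOS = 3469.7323 / 457.8211 = 7.5788

7.5788 days


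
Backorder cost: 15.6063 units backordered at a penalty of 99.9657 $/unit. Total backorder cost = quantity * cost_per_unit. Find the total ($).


Total = 15.6063 * 99.9657 = 1560.0947

1560.0947 $


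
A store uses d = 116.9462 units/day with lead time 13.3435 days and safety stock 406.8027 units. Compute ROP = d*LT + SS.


d*LT = 116.9462 * 13.3435 = 1560.4716
ROP = 1560.4716 + 406.8027 = 1967.2743

1967.2743 units


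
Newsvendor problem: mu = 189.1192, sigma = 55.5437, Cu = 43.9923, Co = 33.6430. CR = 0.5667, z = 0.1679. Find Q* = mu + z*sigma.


CR = Cu/(Cu+Co) = 43.9923/(43.9923+33.6430) = 0.5667
z = 0.1679
Q* = 189.1192 + 0.1679 * 55.5437 = 198.4450

198.4450 units


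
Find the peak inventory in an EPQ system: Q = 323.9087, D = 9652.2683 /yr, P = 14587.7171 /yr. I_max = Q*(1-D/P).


D/P = 0.6617
1 - D/P = 0.3383
I_max = 323.9087 * 0.3383 = 109.5877

109.5877 units


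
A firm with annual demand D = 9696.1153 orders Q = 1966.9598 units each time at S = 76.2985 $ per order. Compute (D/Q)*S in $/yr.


Number of orders = D/Q = 4.9295
Cost = 4.9295 * 76.2985 = 376.1130

376.1130 $/yr


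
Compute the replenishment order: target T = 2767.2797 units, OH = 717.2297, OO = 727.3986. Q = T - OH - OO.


Inventory position = OH + OO = 717.2297 + 727.3986 = 1444.6283
Q = 2767.2797 - 1444.6283 = 1322.6514

1322.6514 units


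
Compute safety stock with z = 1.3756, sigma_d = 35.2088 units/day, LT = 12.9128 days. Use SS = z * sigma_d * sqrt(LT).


sqrt(LT) = sqrt(12.9128) = 3.5934
SS = 1.3756 * 35.2088 * 3.5934 = 174.0418

174.0418 units


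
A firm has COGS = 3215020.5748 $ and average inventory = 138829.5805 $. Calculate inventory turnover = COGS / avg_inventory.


Turnover = 3215020.5748 / 138829.5805 = 23.1580

23.1580


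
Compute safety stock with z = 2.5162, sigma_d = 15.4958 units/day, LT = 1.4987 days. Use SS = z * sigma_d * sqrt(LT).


sqrt(LT) = sqrt(1.4987) = 1.2242
SS = 2.5162 * 15.4958 * 1.2242 = 47.7328

47.7328 units


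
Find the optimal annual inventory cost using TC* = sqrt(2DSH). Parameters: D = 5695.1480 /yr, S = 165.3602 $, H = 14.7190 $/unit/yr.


2*D*S*H = 27723260.4128
TC* = sqrt(27723260.4128) = 5265.2883

5265.2883 $/yr


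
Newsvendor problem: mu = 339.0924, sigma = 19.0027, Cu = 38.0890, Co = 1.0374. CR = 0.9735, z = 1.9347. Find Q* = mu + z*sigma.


CR = Cu/(Cu+Co) = 38.0890/(38.0890+1.0374) = 0.9735
z = 1.9347
Q* = 339.0924 + 1.9347 * 19.0027 = 375.8569

375.8569 units


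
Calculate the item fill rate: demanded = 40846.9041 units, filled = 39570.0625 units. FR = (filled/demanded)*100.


FR = 39570.0625 / 40846.9041 * 100 = 96.8741

96.8741%


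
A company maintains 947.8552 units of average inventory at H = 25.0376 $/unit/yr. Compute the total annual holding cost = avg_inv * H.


Cost = 947.8552 * 25.0376 = 23732.0194

23732.0194 $/yr


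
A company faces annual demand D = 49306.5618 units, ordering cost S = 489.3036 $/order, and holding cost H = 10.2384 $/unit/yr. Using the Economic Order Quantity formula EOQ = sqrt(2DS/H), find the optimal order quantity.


2*D*S = 2 * 49306.5618 * 489.3036 = 48251756.3847
2*D*S/H = 4712821.9629
EOQ = sqrt(4712821.9629) = 2170.9035

2170.9035 units


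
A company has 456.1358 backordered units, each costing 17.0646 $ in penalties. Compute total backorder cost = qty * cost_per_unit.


Total = 456.1358 * 17.0646 = 7783.7750

7783.7750 $


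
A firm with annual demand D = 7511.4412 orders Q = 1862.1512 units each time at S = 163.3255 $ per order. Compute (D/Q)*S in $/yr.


Number of orders = D/Q = 4.0337
Cost = 4.0337 * 163.3255 = 658.8133

658.8133 $/yr


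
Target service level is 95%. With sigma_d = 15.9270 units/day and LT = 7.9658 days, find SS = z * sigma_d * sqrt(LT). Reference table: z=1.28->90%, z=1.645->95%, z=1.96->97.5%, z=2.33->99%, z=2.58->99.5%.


From the table, SL = 95% corresponds to z = 1.645
sqrt(LT) = sqrt(7.9658) = 2.8224
SS = 1.645 * 15.9270 * 2.8224 = 73.9460

73.9460 units


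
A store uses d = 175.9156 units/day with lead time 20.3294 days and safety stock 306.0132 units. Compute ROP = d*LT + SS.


d*LT = 175.9156 * 20.3294 = 3576.2586
ROP = 3576.2586 + 306.0132 = 3882.2718

3882.2718 units


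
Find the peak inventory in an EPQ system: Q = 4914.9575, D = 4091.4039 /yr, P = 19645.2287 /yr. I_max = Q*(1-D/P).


D/P = 0.2083
1 - D/P = 0.7917
I_max = 4914.9575 * 0.7917 = 3891.3463

3891.3463 units


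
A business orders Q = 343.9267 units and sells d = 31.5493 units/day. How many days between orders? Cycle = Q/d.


Cycle = 343.9267 / 31.5493 = 10.9012

10.9012 days


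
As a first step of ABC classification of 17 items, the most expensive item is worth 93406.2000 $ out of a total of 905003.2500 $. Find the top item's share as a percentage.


Top item = 93406.2000
Total = 905003.2500
Percentage = 93406.2000 / 905003.2500 * 100 = 10.3211

10.3211%


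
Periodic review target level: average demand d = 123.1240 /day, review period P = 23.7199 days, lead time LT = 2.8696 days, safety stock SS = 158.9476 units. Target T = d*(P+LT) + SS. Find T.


P + LT = 26.5895
d*(P+LT) = 123.1240 * 26.5895 = 3273.8056
T = 3273.8056 + 158.9476 = 3432.7532

3432.7532 units


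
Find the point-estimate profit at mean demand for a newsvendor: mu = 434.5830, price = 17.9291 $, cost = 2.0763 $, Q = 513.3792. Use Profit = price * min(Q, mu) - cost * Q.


Sales at mu = min(513.3792, 434.5830) = 434.5830
Revenue = 17.9291 * 434.5830 = 7791.6821
Total cost = 2.0763 * 513.3792 = 1065.9292
Profit = 7791.6821 - 1065.9292 = 6725.7528

6725.7528 $


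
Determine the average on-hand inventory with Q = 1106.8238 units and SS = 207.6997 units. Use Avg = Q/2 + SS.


Q/2 = 553.4119
Avg = 553.4119 + 207.6997 = 761.1116

761.1116 units


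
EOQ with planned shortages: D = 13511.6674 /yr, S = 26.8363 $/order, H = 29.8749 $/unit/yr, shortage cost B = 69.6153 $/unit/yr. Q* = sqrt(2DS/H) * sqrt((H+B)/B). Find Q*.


sqrt(2DS/H) = 155.8036
sqrt((H+B)/B) = 1.1955
Q* = 155.8036 * 1.1955 = 186.2582

186.2582 units


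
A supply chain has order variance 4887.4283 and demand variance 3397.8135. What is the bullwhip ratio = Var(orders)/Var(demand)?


BW = 4887.4283 / 3397.8135 = 1.4384

1.4384


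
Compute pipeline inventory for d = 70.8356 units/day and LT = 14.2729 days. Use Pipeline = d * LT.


Pipeline = 70.8356 * 14.2729 = 1011.0294

1011.0294 units


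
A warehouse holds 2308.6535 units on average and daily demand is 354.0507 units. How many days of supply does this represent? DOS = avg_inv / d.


DOS = 2308.6535 / 354.0507 = 6.5207

6.5207 days


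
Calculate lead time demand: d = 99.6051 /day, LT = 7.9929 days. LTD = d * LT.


LTD = 99.6051 * 7.9929 = 796.1336

796.1336 units


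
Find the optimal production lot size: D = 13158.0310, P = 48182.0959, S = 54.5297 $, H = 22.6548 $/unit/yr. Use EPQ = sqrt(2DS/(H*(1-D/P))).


1 - D/P = 1 - 0.2731 = 0.7269
H*(1-D/P) = 16.4680
2DS = 1435006.9660
EPQ = sqrt(87139.0690) = 295.1933

295.1933 units


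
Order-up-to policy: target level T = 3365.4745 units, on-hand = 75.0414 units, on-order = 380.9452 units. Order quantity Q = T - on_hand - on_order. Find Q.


Inventory position = OH + OO = 75.0414 + 380.9452 = 455.9866
Q = 3365.4745 - 455.9866 = 2909.4879

2909.4879 units


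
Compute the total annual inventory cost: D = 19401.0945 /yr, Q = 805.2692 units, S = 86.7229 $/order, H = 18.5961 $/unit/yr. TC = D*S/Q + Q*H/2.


Ordering cost = D*S/Q = 2089.3872
Holding cost = Q*H/2 = 7487.4333
TC = 2089.3872 + 7487.4333 = 9576.8205

9576.8205 $/yr


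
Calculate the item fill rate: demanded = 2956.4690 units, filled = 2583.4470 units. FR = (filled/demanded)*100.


FR = 2583.4470 / 2956.4690 * 100 = 87.3829

87.3829%


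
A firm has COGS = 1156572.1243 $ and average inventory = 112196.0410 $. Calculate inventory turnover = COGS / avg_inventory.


Turnover = 1156572.1243 / 112196.0410 = 10.3085

10.3085


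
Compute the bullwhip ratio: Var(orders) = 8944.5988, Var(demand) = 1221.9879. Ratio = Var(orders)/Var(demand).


BW = 8944.5988 / 1221.9879 = 7.3197

7.3197


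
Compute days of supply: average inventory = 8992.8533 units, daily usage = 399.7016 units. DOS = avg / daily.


DOS = 8992.8533 / 399.7016 = 22.4989

22.4989 days


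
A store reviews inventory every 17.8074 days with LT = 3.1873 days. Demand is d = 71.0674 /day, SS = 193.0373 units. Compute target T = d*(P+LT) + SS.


P + LT = 20.9947
d*(P+LT) = 71.0674 * 20.9947 = 1492.0387
T = 1492.0387 + 193.0373 = 1685.0760

1685.0760 units


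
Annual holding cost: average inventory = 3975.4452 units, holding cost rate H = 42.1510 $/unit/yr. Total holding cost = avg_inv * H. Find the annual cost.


Cost = 3975.4452 * 42.1510 = 167568.9906

167568.9906 $/yr


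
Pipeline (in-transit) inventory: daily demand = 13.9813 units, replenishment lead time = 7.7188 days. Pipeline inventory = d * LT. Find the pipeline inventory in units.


Pipeline = 13.9813 * 7.7188 = 107.9189

107.9189 units


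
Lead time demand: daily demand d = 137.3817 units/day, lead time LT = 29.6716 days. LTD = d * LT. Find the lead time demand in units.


LTD = 137.3817 * 29.6716 = 4076.3348

4076.3348 units


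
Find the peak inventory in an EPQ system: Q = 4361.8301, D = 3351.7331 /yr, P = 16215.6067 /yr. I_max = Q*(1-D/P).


D/P = 0.2067
1 - D/P = 0.7933
I_max = 4361.8301 * 0.7933 = 3460.2486

3460.2486 units


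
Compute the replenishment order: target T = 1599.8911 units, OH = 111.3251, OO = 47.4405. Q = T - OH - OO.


Inventory position = OH + OO = 111.3251 + 47.4405 = 158.7656
Q = 1599.8911 - 158.7656 = 1441.1255

1441.1255 units


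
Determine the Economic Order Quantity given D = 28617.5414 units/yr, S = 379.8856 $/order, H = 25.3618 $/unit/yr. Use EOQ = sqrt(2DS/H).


2*D*S = 2 * 28617.5414 * 379.8856 = 21742783.7705
2*D*S/H = 857304.4410
EOQ = sqrt(857304.4410) = 925.9074

925.9074 units


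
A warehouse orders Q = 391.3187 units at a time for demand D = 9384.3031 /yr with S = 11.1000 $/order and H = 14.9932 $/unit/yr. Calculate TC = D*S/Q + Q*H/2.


Ordering cost = D*S/Q = 266.1916
Holding cost = Q*H/2 = 2933.5598
TC = 266.1916 + 2933.5598 = 3199.7514

3199.7514 $/yr


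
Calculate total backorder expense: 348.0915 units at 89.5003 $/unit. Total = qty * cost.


Total = 348.0915 * 89.5003 = 31154.2937

31154.2937 $


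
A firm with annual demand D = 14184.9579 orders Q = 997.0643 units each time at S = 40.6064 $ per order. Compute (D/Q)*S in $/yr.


Number of orders = D/Q = 14.2267
Cost = 14.2267 * 40.6064 = 577.6960

577.6960 $/yr


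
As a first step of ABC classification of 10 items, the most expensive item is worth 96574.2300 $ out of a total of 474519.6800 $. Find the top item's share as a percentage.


Top item = 96574.2300
Total = 474519.6800
Percentage = 96574.2300 / 474519.6800 * 100 = 20.3520

20.3520%


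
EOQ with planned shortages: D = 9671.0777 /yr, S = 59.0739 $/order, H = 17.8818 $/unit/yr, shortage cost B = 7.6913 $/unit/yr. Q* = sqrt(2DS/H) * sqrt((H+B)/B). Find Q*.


sqrt(2DS/H) = 252.7811
sqrt((H+B)/B) = 1.8234
Q* = 252.7811 * 1.8234 = 460.9316

460.9316 units


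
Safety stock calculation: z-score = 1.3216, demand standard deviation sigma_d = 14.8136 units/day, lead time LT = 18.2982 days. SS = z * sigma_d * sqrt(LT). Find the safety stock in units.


sqrt(LT) = sqrt(18.2982) = 4.2776
SS = 1.3216 * 14.8136 * 4.2776 = 83.7461

83.7461 units


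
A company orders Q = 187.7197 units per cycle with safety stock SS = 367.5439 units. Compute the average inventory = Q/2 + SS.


Q/2 = 93.8598
Avg = 93.8598 + 367.5439 = 461.4038

461.4038 units


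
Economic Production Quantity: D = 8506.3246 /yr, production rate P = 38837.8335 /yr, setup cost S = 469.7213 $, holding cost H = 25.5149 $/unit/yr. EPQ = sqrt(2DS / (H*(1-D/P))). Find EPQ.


1 - D/P = 1 - 0.2190 = 0.7810
H*(1-D/P) = 19.9266
2DS = 7991203.6987
EPQ = sqrt(401032.2607) = 633.2711

633.2711 units
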